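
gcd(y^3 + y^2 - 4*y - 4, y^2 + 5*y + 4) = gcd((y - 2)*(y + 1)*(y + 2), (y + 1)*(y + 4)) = y + 1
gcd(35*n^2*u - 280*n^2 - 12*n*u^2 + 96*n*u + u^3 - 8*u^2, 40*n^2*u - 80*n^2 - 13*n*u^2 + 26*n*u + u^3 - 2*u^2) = -5*n + u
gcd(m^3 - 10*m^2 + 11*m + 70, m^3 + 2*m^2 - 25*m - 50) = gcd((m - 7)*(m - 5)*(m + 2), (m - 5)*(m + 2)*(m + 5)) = m^2 - 3*m - 10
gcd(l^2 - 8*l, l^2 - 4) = 1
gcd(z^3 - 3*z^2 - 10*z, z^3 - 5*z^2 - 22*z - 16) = z + 2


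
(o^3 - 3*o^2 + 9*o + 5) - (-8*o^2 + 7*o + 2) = o^3 + 5*o^2 + 2*o + 3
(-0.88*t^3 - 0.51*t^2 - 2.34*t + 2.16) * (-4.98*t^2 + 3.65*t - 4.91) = 4.3824*t^5 - 0.6722*t^4 + 14.1125*t^3 - 16.7937*t^2 + 19.3734*t - 10.6056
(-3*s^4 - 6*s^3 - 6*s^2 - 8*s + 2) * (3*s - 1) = -9*s^5 - 15*s^4 - 12*s^3 - 18*s^2 + 14*s - 2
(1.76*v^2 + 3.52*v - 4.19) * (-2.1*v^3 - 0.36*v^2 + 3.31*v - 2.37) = -3.696*v^5 - 8.0256*v^4 + 13.3574*v^3 + 8.9884*v^2 - 22.2113*v + 9.9303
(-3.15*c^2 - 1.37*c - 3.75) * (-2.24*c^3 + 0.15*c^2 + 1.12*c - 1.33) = 7.056*c^5 + 2.5963*c^4 + 4.6665*c^3 + 2.0926*c^2 - 2.3779*c + 4.9875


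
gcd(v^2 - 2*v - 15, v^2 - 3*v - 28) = 1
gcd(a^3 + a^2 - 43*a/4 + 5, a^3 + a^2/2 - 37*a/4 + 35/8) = a^2 - 3*a + 5/4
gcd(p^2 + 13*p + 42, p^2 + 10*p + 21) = p + 7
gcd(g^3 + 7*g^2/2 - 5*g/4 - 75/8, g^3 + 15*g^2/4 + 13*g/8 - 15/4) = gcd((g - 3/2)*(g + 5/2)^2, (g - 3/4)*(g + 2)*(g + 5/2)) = g + 5/2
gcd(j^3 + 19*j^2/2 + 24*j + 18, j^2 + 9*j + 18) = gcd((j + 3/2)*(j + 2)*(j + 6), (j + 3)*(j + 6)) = j + 6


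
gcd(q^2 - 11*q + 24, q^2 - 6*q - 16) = q - 8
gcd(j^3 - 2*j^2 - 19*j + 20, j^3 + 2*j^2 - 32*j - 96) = j + 4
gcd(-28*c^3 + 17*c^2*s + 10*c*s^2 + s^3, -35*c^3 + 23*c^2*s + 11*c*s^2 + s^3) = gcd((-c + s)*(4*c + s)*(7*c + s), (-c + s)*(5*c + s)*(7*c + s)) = -7*c^2 + 6*c*s + s^2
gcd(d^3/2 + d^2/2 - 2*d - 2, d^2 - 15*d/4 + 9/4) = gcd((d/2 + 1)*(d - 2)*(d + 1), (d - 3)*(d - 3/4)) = 1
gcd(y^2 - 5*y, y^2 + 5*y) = y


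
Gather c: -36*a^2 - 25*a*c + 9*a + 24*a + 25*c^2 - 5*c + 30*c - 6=-36*a^2 + 33*a + 25*c^2 + c*(25 - 25*a) - 6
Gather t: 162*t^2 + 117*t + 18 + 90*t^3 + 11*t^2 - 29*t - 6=90*t^3 + 173*t^2 + 88*t + 12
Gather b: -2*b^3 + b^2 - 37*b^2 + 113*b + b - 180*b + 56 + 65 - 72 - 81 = -2*b^3 - 36*b^2 - 66*b - 32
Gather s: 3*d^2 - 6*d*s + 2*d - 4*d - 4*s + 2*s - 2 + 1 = 3*d^2 - 2*d + s*(-6*d - 2) - 1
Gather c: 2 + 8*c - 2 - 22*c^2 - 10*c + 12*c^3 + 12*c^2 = 12*c^3 - 10*c^2 - 2*c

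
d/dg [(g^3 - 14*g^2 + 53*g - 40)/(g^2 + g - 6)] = (g^4 + 2*g^3 - 85*g^2 + 248*g - 278)/(g^4 + 2*g^3 - 11*g^2 - 12*g + 36)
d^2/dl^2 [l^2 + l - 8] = 2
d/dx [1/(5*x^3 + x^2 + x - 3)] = (-15*x^2 - 2*x - 1)/(5*x^3 + x^2 + x - 3)^2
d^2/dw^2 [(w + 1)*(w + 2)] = 2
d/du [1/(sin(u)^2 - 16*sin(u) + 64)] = -2*cos(u)/(sin(u) - 8)^3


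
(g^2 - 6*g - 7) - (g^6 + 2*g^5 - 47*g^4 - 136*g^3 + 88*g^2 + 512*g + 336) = -g^6 - 2*g^5 + 47*g^4 + 136*g^3 - 87*g^2 - 518*g - 343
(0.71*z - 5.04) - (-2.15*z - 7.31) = 2.86*z + 2.27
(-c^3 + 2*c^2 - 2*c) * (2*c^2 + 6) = -2*c^5 + 4*c^4 - 10*c^3 + 12*c^2 - 12*c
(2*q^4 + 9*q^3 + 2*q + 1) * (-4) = -8*q^4 - 36*q^3 - 8*q - 4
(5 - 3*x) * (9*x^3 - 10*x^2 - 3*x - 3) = -27*x^4 + 75*x^3 - 41*x^2 - 6*x - 15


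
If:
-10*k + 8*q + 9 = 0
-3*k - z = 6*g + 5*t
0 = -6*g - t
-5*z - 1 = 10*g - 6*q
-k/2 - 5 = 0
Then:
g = -931/520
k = -10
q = -109/8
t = 2793/260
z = -843/65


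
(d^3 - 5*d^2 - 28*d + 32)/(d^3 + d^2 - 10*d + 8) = (d - 8)/(d - 2)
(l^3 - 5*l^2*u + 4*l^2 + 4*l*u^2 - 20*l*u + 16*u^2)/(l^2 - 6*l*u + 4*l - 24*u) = (-l^2 + 5*l*u - 4*u^2)/(-l + 6*u)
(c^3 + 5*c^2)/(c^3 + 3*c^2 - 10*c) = c/(c - 2)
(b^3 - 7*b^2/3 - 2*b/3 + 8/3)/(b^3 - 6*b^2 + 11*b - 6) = (3*b^2 - b - 4)/(3*(b^2 - 4*b + 3))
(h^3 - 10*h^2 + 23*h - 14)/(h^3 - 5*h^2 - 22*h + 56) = (h - 1)/(h + 4)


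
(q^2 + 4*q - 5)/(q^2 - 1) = (q + 5)/(q + 1)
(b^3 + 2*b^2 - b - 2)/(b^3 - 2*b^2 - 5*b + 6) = (b + 1)/(b - 3)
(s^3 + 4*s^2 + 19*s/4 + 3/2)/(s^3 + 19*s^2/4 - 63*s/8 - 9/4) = 2*(4*s^3 + 16*s^2 + 19*s + 6)/(8*s^3 + 38*s^2 - 63*s - 18)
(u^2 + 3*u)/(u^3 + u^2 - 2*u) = (u + 3)/(u^2 + u - 2)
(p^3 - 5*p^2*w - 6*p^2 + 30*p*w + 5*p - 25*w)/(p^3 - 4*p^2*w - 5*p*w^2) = (p^2 - 6*p + 5)/(p*(p + w))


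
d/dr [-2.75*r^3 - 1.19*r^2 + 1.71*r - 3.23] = -8.25*r^2 - 2.38*r + 1.71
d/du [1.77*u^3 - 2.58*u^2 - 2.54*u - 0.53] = 5.31*u^2 - 5.16*u - 2.54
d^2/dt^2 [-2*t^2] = -4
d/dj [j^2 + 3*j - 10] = 2*j + 3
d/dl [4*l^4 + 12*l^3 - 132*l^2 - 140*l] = 16*l^3 + 36*l^2 - 264*l - 140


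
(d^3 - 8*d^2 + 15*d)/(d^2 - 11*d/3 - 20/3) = 3*d*(d - 3)/(3*d + 4)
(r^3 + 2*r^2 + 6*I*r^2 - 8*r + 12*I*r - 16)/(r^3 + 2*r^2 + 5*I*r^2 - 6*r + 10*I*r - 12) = (r + 4*I)/(r + 3*I)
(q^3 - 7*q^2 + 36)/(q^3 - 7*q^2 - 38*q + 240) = (q^3 - 7*q^2 + 36)/(q^3 - 7*q^2 - 38*q + 240)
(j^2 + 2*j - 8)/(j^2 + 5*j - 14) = (j + 4)/(j + 7)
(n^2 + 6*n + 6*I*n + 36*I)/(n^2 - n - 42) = (n + 6*I)/(n - 7)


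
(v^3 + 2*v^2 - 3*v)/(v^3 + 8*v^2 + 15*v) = (v - 1)/(v + 5)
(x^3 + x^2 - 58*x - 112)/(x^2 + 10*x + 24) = (x^3 + x^2 - 58*x - 112)/(x^2 + 10*x + 24)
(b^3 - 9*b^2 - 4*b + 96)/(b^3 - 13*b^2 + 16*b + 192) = (b - 4)/(b - 8)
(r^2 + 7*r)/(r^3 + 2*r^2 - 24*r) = (r + 7)/(r^2 + 2*r - 24)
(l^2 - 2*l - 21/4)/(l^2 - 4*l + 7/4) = (2*l + 3)/(2*l - 1)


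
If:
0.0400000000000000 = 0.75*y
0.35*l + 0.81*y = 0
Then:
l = -0.12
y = 0.05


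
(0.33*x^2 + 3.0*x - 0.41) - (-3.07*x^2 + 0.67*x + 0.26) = 3.4*x^2 + 2.33*x - 0.67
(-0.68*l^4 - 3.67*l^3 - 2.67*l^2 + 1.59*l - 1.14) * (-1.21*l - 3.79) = 0.8228*l^5 + 7.0179*l^4 + 17.14*l^3 + 8.1954*l^2 - 4.6467*l + 4.3206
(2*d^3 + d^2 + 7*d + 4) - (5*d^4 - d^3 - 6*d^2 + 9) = -5*d^4 + 3*d^3 + 7*d^2 + 7*d - 5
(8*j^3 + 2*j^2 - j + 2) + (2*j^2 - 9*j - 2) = 8*j^3 + 4*j^2 - 10*j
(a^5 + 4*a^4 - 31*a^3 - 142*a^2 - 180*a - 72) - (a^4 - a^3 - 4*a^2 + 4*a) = a^5 + 3*a^4 - 30*a^3 - 138*a^2 - 184*a - 72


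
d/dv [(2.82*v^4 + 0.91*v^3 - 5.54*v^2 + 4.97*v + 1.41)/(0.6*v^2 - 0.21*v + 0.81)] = (3.384*v^5 - 1.2306*v^4 + 8.7546*v^3 + 0.3927*v^2 - 10.6668*v + 4.3218)/(0.36*v^4 - 0.252*v^3 + 1.0161*v^2 - 0.3402*v + 0.6561)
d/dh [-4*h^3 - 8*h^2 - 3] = 4*h*(-3*h - 4)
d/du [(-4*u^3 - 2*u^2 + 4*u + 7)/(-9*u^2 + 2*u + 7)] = 2*(18*u^4 - 8*u^3 - 26*u^2 + 49*u + 7)/(81*u^4 - 36*u^3 - 122*u^2 + 28*u + 49)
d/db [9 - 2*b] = -2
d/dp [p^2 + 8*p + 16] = 2*p + 8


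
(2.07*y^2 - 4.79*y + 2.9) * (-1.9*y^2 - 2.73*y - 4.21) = -3.933*y^4 + 3.4499*y^3 - 1.148*y^2 + 12.2489*y - 12.209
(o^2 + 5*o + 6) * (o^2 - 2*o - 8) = o^4 + 3*o^3 - 12*o^2 - 52*o - 48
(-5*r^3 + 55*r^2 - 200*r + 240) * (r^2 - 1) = -5*r^5 + 55*r^4 - 195*r^3 + 185*r^2 + 200*r - 240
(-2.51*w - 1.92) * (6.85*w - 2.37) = -17.1935*w^2 - 7.2033*w + 4.5504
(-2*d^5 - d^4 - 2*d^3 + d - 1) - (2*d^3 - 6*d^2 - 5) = -2*d^5 - d^4 - 4*d^3 + 6*d^2 + d + 4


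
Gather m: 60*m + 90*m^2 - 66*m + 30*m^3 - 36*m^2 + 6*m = 30*m^3 + 54*m^2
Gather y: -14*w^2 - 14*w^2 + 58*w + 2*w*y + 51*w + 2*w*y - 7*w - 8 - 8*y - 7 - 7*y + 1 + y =-28*w^2 + 102*w + y*(4*w - 14) - 14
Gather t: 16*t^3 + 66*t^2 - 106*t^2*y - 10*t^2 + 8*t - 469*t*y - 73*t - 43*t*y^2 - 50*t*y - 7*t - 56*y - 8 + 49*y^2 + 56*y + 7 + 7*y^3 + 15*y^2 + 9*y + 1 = 16*t^3 + t^2*(56 - 106*y) + t*(-43*y^2 - 519*y - 72) + 7*y^3 + 64*y^2 + 9*y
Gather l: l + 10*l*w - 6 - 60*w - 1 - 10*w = l*(10*w + 1) - 70*w - 7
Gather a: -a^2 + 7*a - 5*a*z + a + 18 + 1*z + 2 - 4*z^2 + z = -a^2 + a*(8 - 5*z) - 4*z^2 + 2*z + 20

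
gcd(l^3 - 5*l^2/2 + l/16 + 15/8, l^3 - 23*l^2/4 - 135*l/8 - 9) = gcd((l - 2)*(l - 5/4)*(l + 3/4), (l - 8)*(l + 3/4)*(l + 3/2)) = l + 3/4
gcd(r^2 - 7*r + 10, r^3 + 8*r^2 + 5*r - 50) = r - 2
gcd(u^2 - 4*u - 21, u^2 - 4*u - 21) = u^2 - 4*u - 21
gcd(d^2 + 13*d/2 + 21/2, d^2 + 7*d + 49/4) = d + 7/2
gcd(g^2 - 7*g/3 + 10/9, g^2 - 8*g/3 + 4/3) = g - 2/3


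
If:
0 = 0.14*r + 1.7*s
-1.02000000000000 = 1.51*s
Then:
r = 8.20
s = -0.68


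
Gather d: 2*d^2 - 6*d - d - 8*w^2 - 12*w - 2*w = 2*d^2 - 7*d - 8*w^2 - 14*w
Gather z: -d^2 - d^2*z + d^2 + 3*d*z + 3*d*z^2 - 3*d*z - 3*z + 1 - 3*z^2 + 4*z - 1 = z^2*(3*d - 3) + z*(1 - d^2)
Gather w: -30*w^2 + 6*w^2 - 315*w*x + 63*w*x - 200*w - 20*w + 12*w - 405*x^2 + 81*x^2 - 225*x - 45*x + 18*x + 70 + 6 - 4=-24*w^2 + w*(-252*x - 208) - 324*x^2 - 252*x + 72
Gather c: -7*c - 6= -7*c - 6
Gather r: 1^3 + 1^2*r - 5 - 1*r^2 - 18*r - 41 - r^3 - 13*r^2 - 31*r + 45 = -r^3 - 14*r^2 - 48*r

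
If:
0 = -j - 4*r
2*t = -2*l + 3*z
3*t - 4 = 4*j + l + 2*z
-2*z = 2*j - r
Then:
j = -8*z/9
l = 109*z/72 - 1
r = 2*z/9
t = 1 - z/72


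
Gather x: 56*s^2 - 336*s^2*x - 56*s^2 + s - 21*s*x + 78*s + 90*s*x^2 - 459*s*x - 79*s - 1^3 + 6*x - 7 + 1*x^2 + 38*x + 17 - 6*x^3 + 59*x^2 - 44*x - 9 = -6*x^3 + x^2*(90*s + 60) + x*(-336*s^2 - 480*s)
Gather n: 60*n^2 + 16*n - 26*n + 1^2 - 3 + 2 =60*n^2 - 10*n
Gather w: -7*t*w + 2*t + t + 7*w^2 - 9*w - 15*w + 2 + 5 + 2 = 3*t + 7*w^2 + w*(-7*t - 24) + 9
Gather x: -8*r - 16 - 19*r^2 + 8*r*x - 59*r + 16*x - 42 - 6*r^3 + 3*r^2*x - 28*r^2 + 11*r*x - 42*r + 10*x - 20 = -6*r^3 - 47*r^2 - 109*r + x*(3*r^2 + 19*r + 26) - 78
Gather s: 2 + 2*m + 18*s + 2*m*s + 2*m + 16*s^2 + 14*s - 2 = 4*m + 16*s^2 + s*(2*m + 32)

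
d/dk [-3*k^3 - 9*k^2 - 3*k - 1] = -9*k^2 - 18*k - 3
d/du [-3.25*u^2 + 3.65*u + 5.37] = 3.65 - 6.5*u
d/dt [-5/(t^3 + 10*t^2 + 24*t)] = 5*(3*t^2 + 20*t + 24)/(t^2*(t^2 + 10*t + 24)^2)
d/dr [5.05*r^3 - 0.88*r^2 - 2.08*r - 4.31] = 15.15*r^2 - 1.76*r - 2.08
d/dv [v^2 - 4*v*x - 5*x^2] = 2*v - 4*x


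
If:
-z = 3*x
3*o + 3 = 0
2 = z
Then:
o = -1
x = -2/3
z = 2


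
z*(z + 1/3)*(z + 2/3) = z^3 + z^2 + 2*z/9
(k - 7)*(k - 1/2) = k^2 - 15*k/2 + 7/2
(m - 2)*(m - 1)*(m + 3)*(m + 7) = m^4 + 7*m^3 - 7*m^2 - 43*m + 42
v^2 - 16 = (v - 4)*(v + 4)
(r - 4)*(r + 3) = r^2 - r - 12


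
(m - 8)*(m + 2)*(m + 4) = m^3 - 2*m^2 - 40*m - 64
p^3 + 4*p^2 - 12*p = p*(p - 2)*(p + 6)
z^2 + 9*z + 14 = (z + 2)*(z + 7)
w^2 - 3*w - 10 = (w - 5)*(w + 2)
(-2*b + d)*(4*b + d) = -8*b^2 + 2*b*d + d^2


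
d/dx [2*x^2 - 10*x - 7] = 4*x - 10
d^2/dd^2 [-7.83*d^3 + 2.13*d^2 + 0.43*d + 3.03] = 4.26 - 46.98*d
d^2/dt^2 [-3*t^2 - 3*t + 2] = -6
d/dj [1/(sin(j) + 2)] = -cos(j)/(sin(j) + 2)^2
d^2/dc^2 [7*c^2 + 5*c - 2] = 14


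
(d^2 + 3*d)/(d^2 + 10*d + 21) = d/(d + 7)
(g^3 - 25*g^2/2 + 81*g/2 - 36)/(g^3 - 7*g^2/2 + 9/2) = (g - 8)/(g + 1)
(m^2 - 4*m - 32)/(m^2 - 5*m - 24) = (m + 4)/(m + 3)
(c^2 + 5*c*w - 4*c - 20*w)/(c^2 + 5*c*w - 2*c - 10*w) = (c - 4)/(c - 2)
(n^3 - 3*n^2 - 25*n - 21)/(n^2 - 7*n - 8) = (n^2 - 4*n - 21)/(n - 8)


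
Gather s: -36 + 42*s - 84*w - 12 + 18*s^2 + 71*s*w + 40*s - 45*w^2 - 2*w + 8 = 18*s^2 + s*(71*w + 82) - 45*w^2 - 86*w - 40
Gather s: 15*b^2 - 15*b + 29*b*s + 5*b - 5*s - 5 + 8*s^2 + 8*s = 15*b^2 - 10*b + 8*s^2 + s*(29*b + 3) - 5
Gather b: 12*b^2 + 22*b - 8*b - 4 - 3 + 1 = 12*b^2 + 14*b - 6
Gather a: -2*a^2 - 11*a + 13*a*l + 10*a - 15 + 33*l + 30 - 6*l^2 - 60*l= -2*a^2 + a*(13*l - 1) - 6*l^2 - 27*l + 15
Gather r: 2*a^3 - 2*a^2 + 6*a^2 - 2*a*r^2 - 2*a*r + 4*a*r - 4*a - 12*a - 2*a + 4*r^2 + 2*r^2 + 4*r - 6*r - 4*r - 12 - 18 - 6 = 2*a^3 + 4*a^2 - 18*a + r^2*(6 - 2*a) + r*(2*a - 6) - 36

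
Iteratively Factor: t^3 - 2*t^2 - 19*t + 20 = (t - 5)*(t^2 + 3*t - 4) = (t - 5)*(t - 1)*(t + 4)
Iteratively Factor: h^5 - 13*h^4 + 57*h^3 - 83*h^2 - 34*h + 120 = (h - 5)*(h^4 - 8*h^3 + 17*h^2 + 2*h - 24) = (h - 5)*(h + 1)*(h^3 - 9*h^2 + 26*h - 24) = (h - 5)*(h - 3)*(h + 1)*(h^2 - 6*h + 8) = (h - 5)*(h - 4)*(h - 3)*(h + 1)*(h - 2)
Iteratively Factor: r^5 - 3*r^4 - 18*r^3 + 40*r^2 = (r)*(r^4 - 3*r^3 - 18*r^2 + 40*r) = r*(r - 5)*(r^3 + 2*r^2 - 8*r) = r^2*(r - 5)*(r^2 + 2*r - 8) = r^2*(r - 5)*(r - 2)*(r + 4)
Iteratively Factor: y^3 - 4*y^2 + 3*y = (y)*(y^2 - 4*y + 3) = y*(y - 3)*(y - 1)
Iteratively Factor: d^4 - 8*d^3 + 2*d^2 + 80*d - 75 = (d - 1)*(d^3 - 7*d^2 - 5*d + 75) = (d - 1)*(d + 3)*(d^2 - 10*d + 25) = (d - 5)*(d - 1)*(d + 3)*(d - 5)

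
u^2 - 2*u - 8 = (u - 4)*(u + 2)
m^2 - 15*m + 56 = (m - 8)*(m - 7)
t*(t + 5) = t^2 + 5*t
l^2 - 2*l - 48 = (l - 8)*(l + 6)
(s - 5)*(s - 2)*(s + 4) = s^3 - 3*s^2 - 18*s + 40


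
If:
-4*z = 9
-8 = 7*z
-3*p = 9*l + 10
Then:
No Solution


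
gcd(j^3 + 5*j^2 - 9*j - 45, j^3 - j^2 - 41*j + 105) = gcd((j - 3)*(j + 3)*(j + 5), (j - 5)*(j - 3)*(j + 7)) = j - 3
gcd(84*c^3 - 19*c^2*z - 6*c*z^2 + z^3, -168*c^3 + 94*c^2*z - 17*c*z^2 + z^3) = -7*c + z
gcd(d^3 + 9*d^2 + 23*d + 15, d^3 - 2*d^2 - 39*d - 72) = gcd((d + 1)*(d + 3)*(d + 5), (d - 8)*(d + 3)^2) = d + 3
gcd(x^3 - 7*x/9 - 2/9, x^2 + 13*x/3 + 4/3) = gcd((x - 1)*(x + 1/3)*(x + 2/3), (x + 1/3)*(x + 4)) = x + 1/3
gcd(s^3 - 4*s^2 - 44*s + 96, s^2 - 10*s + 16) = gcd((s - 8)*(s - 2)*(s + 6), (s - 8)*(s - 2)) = s^2 - 10*s + 16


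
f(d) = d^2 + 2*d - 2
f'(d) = 2*d + 2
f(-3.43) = 2.90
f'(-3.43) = -4.86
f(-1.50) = -2.75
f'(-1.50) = -1.00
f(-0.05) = -2.10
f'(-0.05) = 1.90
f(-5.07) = 13.56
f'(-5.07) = -8.14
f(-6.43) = 26.48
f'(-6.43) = -10.86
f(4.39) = 26.05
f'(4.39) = 10.78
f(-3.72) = 4.40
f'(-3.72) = -5.44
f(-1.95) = -2.10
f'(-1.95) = -1.90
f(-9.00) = 61.00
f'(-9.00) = -16.00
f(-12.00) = 118.00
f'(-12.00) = -22.00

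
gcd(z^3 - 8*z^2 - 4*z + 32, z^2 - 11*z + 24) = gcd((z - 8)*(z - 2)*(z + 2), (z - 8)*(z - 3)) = z - 8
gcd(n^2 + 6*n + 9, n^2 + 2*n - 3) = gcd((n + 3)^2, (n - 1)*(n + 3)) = n + 3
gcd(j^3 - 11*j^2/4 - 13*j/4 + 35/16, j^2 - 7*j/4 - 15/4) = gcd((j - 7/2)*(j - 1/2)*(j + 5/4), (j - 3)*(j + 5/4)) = j + 5/4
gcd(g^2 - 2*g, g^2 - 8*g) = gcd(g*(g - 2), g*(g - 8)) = g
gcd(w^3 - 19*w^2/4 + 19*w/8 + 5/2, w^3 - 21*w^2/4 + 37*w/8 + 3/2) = w - 4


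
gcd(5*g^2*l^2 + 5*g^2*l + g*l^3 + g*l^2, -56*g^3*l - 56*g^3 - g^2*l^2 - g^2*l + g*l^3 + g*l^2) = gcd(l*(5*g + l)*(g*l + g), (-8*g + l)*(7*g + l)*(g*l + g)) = g*l + g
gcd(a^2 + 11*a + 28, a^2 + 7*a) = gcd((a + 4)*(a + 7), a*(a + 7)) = a + 7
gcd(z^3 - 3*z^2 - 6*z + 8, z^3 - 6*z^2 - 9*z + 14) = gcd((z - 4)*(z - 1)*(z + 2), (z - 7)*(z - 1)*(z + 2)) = z^2 + z - 2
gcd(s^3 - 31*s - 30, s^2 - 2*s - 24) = s - 6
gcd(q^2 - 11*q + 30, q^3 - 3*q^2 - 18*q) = q - 6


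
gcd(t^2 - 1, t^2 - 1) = t^2 - 1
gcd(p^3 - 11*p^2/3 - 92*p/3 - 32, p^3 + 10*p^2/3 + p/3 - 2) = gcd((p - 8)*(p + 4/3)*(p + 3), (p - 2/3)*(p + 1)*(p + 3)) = p + 3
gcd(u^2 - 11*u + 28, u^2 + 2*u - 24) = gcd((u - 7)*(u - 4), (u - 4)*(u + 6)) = u - 4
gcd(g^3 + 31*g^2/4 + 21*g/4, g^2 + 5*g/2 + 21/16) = g + 3/4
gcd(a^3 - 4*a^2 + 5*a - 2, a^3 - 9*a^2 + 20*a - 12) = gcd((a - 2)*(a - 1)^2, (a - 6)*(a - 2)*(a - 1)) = a^2 - 3*a + 2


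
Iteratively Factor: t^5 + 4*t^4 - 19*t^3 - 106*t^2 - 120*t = (t + 2)*(t^4 + 2*t^3 - 23*t^2 - 60*t) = (t - 5)*(t + 2)*(t^3 + 7*t^2 + 12*t) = t*(t - 5)*(t + 2)*(t^2 + 7*t + 12) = t*(t - 5)*(t + 2)*(t + 3)*(t + 4)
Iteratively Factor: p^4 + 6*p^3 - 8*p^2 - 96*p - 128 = (p + 2)*(p^3 + 4*p^2 - 16*p - 64) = (p - 4)*(p + 2)*(p^2 + 8*p + 16) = (p - 4)*(p + 2)*(p + 4)*(p + 4)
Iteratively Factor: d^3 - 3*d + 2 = (d - 1)*(d^2 + d - 2) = (d - 1)^2*(d + 2)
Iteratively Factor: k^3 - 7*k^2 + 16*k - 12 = (k - 3)*(k^2 - 4*k + 4) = (k - 3)*(k - 2)*(k - 2)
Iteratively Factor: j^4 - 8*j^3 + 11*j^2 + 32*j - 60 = (j - 2)*(j^3 - 6*j^2 - j + 30) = (j - 2)*(j + 2)*(j^2 - 8*j + 15) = (j - 3)*(j - 2)*(j + 2)*(j - 5)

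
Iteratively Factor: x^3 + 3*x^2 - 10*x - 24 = (x - 3)*(x^2 + 6*x + 8) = (x - 3)*(x + 2)*(x + 4)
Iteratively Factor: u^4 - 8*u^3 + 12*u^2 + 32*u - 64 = (u - 4)*(u^3 - 4*u^2 - 4*u + 16) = (u - 4)*(u - 2)*(u^2 - 2*u - 8) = (u - 4)*(u - 2)*(u + 2)*(u - 4)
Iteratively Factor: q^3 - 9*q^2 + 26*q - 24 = (q - 3)*(q^2 - 6*q + 8) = (q - 3)*(q - 2)*(q - 4)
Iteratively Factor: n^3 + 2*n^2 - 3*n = (n + 3)*(n^2 - n) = (n - 1)*(n + 3)*(n)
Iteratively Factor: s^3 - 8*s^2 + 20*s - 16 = (s - 4)*(s^2 - 4*s + 4) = (s - 4)*(s - 2)*(s - 2)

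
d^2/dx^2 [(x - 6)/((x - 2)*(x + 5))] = 2*(x^3 - 18*x^2 - 24*x - 84)/(x^6 + 9*x^5 - 3*x^4 - 153*x^3 + 30*x^2 + 900*x - 1000)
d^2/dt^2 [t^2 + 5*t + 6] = 2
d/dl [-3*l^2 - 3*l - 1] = -6*l - 3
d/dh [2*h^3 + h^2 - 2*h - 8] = 6*h^2 + 2*h - 2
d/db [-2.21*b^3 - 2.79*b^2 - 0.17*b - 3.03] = -6.63*b^2 - 5.58*b - 0.17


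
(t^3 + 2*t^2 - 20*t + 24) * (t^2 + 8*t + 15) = t^5 + 10*t^4 + 11*t^3 - 106*t^2 - 108*t + 360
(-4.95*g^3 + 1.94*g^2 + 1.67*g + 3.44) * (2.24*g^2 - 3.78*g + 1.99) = -11.088*g^5 + 23.0566*g^4 - 13.4429*g^3 + 5.2536*g^2 - 9.6799*g + 6.8456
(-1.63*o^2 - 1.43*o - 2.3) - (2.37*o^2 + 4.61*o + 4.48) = -4.0*o^2 - 6.04*o - 6.78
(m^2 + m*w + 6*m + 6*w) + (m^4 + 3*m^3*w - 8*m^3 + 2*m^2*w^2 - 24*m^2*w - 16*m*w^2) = m^4 + 3*m^3*w - 8*m^3 + 2*m^2*w^2 - 24*m^2*w + m^2 - 16*m*w^2 + m*w + 6*m + 6*w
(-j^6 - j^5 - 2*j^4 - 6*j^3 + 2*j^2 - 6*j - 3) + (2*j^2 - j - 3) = -j^6 - j^5 - 2*j^4 - 6*j^3 + 4*j^2 - 7*j - 6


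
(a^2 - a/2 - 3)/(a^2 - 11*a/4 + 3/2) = 2*(2*a + 3)/(4*a - 3)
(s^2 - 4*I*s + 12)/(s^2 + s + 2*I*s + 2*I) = (s - 6*I)/(s + 1)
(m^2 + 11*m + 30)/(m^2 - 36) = (m + 5)/(m - 6)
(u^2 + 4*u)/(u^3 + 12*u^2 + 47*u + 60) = u/(u^2 + 8*u + 15)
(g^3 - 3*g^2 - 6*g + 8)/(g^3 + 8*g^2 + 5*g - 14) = (g - 4)/(g + 7)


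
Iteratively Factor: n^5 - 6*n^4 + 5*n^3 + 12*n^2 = (n - 4)*(n^4 - 2*n^3 - 3*n^2) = (n - 4)*(n - 3)*(n^3 + n^2) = (n - 4)*(n - 3)*(n + 1)*(n^2) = n*(n - 4)*(n - 3)*(n + 1)*(n)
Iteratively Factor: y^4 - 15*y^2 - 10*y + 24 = (y - 1)*(y^3 + y^2 - 14*y - 24) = (y - 1)*(y + 3)*(y^2 - 2*y - 8) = (y - 1)*(y + 2)*(y + 3)*(y - 4)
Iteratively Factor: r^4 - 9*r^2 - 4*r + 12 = (r + 2)*(r^3 - 2*r^2 - 5*r + 6) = (r - 1)*(r + 2)*(r^2 - r - 6) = (r - 1)*(r + 2)^2*(r - 3)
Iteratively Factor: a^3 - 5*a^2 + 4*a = (a)*(a^2 - 5*a + 4) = a*(a - 1)*(a - 4)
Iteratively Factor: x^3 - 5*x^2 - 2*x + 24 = (x + 2)*(x^2 - 7*x + 12) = (x - 3)*(x + 2)*(x - 4)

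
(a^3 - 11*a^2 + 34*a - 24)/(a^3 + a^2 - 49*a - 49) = (a^3 - 11*a^2 + 34*a - 24)/(a^3 + a^2 - 49*a - 49)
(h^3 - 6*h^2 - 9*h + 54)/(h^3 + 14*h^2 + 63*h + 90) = (h^2 - 9*h + 18)/(h^2 + 11*h + 30)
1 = 1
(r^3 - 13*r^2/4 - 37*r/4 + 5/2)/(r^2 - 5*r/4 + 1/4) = (r^2 - 3*r - 10)/(r - 1)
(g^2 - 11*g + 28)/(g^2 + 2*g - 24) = (g - 7)/(g + 6)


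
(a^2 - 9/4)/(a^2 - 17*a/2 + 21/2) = (a + 3/2)/(a - 7)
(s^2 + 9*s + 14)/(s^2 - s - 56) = (s + 2)/(s - 8)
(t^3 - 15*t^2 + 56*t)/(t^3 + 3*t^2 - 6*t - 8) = t*(t^2 - 15*t + 56)/(t^3 + 3*t^2 - 6*t - 8)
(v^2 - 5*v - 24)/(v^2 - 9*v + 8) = (v + 3)/(v - 1)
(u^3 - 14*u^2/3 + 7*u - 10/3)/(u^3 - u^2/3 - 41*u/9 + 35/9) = 3*(u - 2)/(3*u + 7)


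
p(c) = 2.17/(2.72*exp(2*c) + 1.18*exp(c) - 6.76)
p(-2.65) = -0.33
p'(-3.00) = 0.00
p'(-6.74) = -0.00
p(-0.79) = -0.38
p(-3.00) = -0.32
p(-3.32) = -0.32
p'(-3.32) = -0.00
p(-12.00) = -0.32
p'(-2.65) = -0.01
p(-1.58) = -0.34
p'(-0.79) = -0.11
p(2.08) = 0.01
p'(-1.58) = -0.03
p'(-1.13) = -0.06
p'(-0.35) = -0.37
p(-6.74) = -0.32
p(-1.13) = -0.36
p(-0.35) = -0.47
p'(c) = 2.17*(-5.44*exp(2*c) - 1.18*exp(c))/(2.72*exp(2*c) + 1.18*exp(c) - 6.76)^2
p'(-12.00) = 0.00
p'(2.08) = -0.02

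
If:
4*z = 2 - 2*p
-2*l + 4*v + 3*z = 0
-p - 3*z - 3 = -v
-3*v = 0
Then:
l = -6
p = 9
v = 0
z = -4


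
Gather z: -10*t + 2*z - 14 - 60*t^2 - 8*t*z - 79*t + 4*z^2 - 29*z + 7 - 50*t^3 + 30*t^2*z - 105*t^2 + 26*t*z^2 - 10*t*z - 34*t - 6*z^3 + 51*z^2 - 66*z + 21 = -50*t^3 - 165*t^2 - 123*t - 6*z^3 + z^2*(26*t + 55) + z*(30*t^2 - 18*t - 93) + 14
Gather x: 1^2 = 1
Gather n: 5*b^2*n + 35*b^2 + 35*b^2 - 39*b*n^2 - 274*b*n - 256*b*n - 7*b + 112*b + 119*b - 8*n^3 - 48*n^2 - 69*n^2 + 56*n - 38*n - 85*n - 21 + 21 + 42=70*b^2 + 224*b - 8*n^3 + n^2*(-39*b - 117) + n*(5*b^2 - 530*b - 67) + 42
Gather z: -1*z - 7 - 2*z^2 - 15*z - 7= -2*z^2 - 16*z - 14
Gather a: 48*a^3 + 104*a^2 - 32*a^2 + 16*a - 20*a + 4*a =48*a^3 + 72*a^2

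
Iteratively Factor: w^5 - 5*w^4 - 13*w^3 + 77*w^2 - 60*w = (w)*(w^4 - 5*w^3 - 13*w^2 + 77*w - 60) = w*(w + 4)*(w^3 - 9*w^2 + 23*w - 15) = w*(w - 3)*(w + 4)*(w^2 - 6*w + 5) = w*(w - 5)*(w - 3)*(w + 4)*(w - 1)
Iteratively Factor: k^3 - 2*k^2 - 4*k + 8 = (k - 2)*(k^2 - 4) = (k - 2)*(k + 2)*(k - 2)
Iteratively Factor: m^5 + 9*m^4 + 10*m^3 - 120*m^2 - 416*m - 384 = (m + 4)*(m^4 + 5*m^3 - 10*m^2 - 80*m - 96) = (m + 2)*(m + 4)*(m^3 + 3*m^2 - 16*m - 48) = (m + 2)*(m + 4)^2*(m^2 - m - 12) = (m - 4)*(m + 2)*(m + 4)^2*(m + 3)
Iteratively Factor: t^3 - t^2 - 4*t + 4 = (t - 1)*(t^2 - 4) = (t - 1)*(t + 2)*(t - 2)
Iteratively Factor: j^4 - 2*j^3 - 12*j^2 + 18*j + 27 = (j - 3)*(j^3 + j^2 - 9*j - 9) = (j - 3)*(j + 1)*(j^2 - 9) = (j - 3)*(j + 1)*(j + 3)*(j - 3)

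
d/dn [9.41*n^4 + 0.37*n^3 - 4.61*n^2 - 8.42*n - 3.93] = 37.64*n^3 + 1.11*n^2 - 9.22*n - 8.42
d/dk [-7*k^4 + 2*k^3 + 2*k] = -28*k^3 + 6*k^2 + 2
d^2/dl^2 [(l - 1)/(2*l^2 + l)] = 2*(4*l^3 - 12*l^2 - 6*l - 1)/(l^3*(8*l^3 + 12*l^2 + 6*l + 1))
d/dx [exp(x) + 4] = exp(x)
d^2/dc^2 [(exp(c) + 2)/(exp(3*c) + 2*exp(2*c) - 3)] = (((-6*exp(c) - 8)*exp(c) - (exp(c) + 2)*(9*exp(c) + 8))*(exp(3*c) + 2*exp(2*c) - 3)*exp(c) + (2*exp(c) + 4)*(3*exp(c) + 4)^2*exp(3*c) + (exp(3*c) + 2*exp(2*c) - 3)^2)*exp(c)/(exp(3*c) + 2*exp(2*c) - 3)^3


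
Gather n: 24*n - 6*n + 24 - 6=18*n + 18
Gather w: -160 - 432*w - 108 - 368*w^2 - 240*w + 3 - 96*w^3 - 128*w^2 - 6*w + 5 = -96*w^3 - 496*w^2 - 678*w - 260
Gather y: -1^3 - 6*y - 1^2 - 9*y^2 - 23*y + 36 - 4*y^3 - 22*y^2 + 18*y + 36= -4*y^3 - 31*y^2 - 11*y + 70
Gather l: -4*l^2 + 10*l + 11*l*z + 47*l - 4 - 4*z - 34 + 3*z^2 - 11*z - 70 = -4*l^2 + l*(11*z + 57) + 3*z^2 - 15*z - 108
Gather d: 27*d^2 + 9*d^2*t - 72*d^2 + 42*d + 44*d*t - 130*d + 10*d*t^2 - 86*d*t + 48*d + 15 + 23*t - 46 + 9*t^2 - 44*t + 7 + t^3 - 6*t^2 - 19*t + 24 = d^2*(9*t - 45) + d*(10*t^2 - 42*t - 40) + t^3 + 3*t^2 - 40*t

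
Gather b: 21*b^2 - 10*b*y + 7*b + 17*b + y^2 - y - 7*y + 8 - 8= 21*b^2 + b*(24 - 10*y) + y^2 - 8*y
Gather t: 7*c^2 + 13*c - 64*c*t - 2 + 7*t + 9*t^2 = 7*c^2 + 13*c + 9*t^2 + t*(7 - 64*c) - 2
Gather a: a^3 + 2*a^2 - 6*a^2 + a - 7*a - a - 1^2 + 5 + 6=a^3 - 4*a^2 - 7*a + 10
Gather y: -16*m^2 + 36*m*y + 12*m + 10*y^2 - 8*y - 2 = -16*m^2 + 12*m + 10*y^2 + y*(36*m - 8) - 2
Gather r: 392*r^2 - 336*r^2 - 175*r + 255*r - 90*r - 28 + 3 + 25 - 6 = 56*r^2 - 10*r - 6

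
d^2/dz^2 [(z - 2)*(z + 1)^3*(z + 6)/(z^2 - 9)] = 2*(3*z^7 + 7*z^6 - 81*z^5 - 189*z^4 + 805*z^3 + 2745*z^2 - 135*z - 1971)/(z^6 - 27*z^4 + 243*z^2 - 729)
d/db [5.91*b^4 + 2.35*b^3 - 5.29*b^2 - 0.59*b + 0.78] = 23.64*b^3 + 7.05*b^2 - 10.58*b - 0.59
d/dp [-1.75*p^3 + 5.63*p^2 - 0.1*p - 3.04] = -5.25*p^2 + 11.26*p - 0.1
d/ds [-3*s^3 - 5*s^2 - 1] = s*(-9*s - 10)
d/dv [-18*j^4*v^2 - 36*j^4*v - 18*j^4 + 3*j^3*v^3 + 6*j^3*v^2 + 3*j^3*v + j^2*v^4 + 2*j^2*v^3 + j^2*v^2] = j^2*(-36*j^2*v - 36*j^2 + 9*j*v^2 + 12*j*v + 3*j + 4*v^3 + 6*v^2 + 2*v)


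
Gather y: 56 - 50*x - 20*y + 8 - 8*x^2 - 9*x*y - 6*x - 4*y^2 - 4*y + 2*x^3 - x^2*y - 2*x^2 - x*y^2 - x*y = 2*x^3 - 10*x^2 - 56*x + y^2*(-x - 4) + y*(-x^2 - 10*x - 24) + 64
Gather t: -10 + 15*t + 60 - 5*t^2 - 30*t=-5*t^2 - 15*t + 50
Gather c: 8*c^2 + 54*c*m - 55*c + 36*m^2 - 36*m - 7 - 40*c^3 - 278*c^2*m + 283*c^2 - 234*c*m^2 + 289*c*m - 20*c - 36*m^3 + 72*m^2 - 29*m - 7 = -40*c^3 + c^2*(291 - 278*m) + c*(-234*m^2 + 343*m - 75) - 36*m^3 + 108*m^2 - 65*m - 14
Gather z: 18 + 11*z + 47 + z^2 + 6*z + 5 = z^2 + 17*z + 70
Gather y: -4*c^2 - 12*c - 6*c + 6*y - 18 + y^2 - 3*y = -4*c^2 - 18*c + y^2 + 3*y - 18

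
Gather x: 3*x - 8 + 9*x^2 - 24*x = 9*x^2 - 21*x - 8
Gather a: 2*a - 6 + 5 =2*a - 1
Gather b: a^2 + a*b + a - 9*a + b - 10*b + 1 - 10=a^2 - 8*a + b*(a - 9) - 9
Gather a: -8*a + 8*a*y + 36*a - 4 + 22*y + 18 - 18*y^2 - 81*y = a*(8*y + 28) - 18*y^2 - 59*y + 14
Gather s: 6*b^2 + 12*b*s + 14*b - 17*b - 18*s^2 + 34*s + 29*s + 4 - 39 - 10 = 6*b^2 - 3*b - 18*s^2 + s*(12*b + 63) - 45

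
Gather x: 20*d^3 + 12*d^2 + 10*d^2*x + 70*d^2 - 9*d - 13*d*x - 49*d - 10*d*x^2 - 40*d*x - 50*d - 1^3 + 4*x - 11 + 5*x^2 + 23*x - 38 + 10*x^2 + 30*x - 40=20*d^3 + 82*d^2 - 108*d + x^2*(15 - 10*d) + x*(10*d^2 - 53*d + 57) - 90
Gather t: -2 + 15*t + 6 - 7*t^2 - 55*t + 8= -7*t^2 - 40*t + 12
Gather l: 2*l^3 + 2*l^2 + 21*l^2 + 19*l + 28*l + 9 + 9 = 2*l^3 + 23*l^2 + 47*l + 18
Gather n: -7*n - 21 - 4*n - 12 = -11*n - 33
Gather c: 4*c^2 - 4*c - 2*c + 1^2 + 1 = 4*c^2 - 6*c + 2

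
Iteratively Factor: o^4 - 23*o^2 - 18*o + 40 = (o - 5)*(o^3 + 5*o^2 + 2*o - 8) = (o - 5)*(o + 2)*(o^2 + 3*o - 4) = (o - 5)*(o - 1)*(o + 2)*(o + 4)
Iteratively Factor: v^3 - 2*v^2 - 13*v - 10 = (v + 2)*(v^2 - 4*v - 5) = (v - 5)*(v + 2)*(v + 1)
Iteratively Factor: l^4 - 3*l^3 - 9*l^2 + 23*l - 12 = (l + 3)*(l^3 - 6*l^2 + 9*l - 4) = (l - 1)*(l + 3)*(l^2 - 5*l + 4) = (l - 4)*(l - 1)*(l + 3)*(l - 1)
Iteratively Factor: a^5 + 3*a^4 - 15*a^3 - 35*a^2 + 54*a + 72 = (a + 3)*(a^4 - 15*a^2 + 10*a + 24) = (a + 3)*(a + 4)*(a^3 - 4*a^2 + a + 6) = (a - 3)*(a + 3)*(a + 4)*(a^2 - a - 2) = (a - 3)*(a - 2)*(a + 3)*(a + 4)*(a + 1)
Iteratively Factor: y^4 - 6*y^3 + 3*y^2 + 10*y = (y)*(y^3 - 6*y^2 + 3*y + 10) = y*(y - 5)*(y^2 - y - 2) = y*(y - 5)*(y - 2)*(y + 1)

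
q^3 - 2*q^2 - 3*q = q*(q - 3)*(q + 1)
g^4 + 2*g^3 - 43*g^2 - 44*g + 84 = (g - 6)*(g - 1)*(g + 2)*(g + 7)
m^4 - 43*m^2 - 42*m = m*(m - 7)*(m + 1)*(m + 6)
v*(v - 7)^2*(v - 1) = v^4 - 15*v^3 + 63*v^2 - 49*v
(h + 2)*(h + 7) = h^2 + 9*h + 14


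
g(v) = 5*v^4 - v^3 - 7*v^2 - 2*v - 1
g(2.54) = 140.49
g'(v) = 20*v^3 - 3*v^2 - 14*v - 2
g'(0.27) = -5.61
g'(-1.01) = -11.53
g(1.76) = 16.32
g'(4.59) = 1804.59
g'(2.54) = 270.83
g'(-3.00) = -527.00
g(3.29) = 466.85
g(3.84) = 918.64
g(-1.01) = 0.11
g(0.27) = -2.04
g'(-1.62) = -72.22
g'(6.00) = 4126.00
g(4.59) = 1964.96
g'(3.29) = 631.69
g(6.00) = 5999.00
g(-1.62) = 22.56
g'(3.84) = 1032.47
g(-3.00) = 374.00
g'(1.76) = 73.10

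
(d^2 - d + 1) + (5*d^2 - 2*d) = 6*d^2 - 3*d + 1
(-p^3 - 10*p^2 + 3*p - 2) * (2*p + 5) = -2*p^4 - 25*p^3 - 44*p^2 + 11*p - 10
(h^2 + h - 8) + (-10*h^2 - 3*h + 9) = -9*h^2 - 2*h + 1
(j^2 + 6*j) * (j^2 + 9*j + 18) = j^4 + 15*j^3 + 72*j^2 + 108*j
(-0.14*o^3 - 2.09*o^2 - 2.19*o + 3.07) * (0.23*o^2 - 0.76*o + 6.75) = -0.0322*o^5 - 0.3743*o^4 + 0.1397*o^3 - 11.737*o^2 - 17.1157*o + 20.7225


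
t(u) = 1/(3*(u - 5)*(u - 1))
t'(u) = -1/(3*(u - 5)*(u - 1)^2) - 1/(3*(u - 5)^2*(u - 1))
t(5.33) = 0.23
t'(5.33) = -0.76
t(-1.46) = 0.02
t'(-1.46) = 0.01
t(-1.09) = 0.03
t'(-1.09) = 0.02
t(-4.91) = 0.01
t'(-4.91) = 0.00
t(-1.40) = 0.02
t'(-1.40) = 0.01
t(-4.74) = 0.01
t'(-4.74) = 0.00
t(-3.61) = 0.01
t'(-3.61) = 0.00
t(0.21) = 0.09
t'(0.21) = 0.13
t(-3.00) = 0.01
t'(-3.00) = 0.00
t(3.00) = -0.08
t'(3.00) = 0.00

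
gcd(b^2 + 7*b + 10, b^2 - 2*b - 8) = b + 2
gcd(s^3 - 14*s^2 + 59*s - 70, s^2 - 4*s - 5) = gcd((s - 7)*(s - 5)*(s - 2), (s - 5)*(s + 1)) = s - 5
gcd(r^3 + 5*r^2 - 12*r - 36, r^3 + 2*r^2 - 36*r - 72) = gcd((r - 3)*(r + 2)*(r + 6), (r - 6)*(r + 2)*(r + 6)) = r^2 + 8*r + 12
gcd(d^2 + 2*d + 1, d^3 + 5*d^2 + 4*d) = d + 1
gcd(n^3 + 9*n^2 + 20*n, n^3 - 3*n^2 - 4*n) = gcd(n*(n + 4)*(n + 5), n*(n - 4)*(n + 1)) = n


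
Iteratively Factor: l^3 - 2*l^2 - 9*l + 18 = (l - 3)*(l^2 + l - 6) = (l - 3)*(l - 2)*(l + 3)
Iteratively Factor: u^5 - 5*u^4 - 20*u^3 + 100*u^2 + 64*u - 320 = (u - 4)*(u^4 - u^3 - 24*u^2 + 4*u + 80) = (u - 4)*(u + 2)*(u^3 - 3*u^2 - 18*u + 40) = (u - 4)*(u - 2)*(u + 2)*(u^2 - u - 20) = (u - 5)*(u - 4)*(u - 2)*(u + 2)*(u + 4)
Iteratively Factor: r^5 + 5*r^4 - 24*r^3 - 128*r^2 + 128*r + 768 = (r - 4)*(r^4 + 9*r^3 + 12*r^2 - 80*r - 192) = (r - 4)*(r + 4)*(r^3 + 5*r^2 - 8*r - 48) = (r - 4)*(r + 4)^2*(r^2 + r - 12) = (r - 4)*(r + 4)^3*(r - 3)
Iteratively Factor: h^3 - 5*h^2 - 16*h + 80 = (h + 4)*(h^2 - 9*h + 20) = (h - 5)*(h + 4)*(h - 4)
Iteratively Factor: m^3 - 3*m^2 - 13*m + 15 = (m - 5)*(m^2 + 2*m - 3) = (m - 5)*(m + 3)*(m - 1)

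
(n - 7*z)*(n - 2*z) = n^2 - 9*n*z + 14*z^2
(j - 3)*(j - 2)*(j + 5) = j^3 - 19*j + 30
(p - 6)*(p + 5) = p^2 - p - 30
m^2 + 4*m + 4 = (m + 2)^2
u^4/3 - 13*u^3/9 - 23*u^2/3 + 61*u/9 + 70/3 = (u/3 + 1)*(u - 7)*(u - 2)*(u + 5/3)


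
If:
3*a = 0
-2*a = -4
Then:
No Solution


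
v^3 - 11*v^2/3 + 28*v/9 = v*(v - 7/3)*(v - 4/3)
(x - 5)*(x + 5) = x^2 - 25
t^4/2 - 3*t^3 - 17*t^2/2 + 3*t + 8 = (t/2 + 1)*(t - 8)*(t - 1)*(t + 1)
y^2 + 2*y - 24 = (y - 4)*(y + 6)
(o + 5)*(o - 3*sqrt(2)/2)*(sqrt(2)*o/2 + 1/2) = sqrt(2)*o^3/2 - o^2 + 5*sqrt(2)*o^2/2 - 5*o - 3*sqrt(2)*o/4 - 15*sqrt(2)/4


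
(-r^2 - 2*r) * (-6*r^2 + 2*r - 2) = 6*r^4 + 10*r^3 - 2*r^2 + 4*r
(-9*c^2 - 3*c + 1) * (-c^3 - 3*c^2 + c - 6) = 9*c^5 + 30*c^4 - c^3 + 48*c^2 + 19*c - 6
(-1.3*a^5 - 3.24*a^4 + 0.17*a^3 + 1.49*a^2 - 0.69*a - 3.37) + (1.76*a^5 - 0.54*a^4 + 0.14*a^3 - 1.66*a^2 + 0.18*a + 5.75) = 0.46*a^5 - 3.78*a^4 + 0.31*a^3 - 0.17*a^2 - 0.51*a + 2.38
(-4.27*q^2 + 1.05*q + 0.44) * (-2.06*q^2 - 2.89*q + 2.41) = 8.7962*q^4 + 10.1773*q^3 - 14.2316*q^2 + 1.2589*q + 1.0604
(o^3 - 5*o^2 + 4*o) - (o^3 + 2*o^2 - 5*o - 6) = -7*o^2 + 9*o + 6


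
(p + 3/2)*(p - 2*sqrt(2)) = p^2 - 2*sqrt(2)*p + 3*p/2 - 3*sqrt(2)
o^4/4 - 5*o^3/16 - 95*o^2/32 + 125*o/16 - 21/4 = (o/4 + 1)*(o - 2)*(o - 7/4)*(o - 3/2)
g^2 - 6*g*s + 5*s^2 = (g - 5*s)*(g - s)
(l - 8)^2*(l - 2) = l^3 - 18*l^2 + 96*l - 128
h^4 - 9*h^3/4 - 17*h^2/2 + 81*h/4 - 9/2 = (h - 3)*(h - 2)*(h - 1/4)*(h + 3)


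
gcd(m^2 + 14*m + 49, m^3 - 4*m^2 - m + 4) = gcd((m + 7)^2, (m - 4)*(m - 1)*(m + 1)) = 1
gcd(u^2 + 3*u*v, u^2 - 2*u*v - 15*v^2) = u + 3*v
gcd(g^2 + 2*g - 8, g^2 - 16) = g + 4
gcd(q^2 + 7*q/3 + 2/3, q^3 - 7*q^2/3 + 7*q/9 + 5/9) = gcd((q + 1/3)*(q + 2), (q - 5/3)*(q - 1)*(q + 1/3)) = q + 1/3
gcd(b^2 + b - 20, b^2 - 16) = b - 4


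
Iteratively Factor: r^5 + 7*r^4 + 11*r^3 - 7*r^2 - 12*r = (r + 1)*(r^4 + 6*r^3 + 5*r^2 - 12*r) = (r - 1)*(r + 1)*(r^3 + 7*r^2 + 12*r) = (r - 1)*(r + 1)*(r + 3)*(r^2 + 4*r) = (r - 1)*(r + 1)*(r + 3)*(r + 4)*(r)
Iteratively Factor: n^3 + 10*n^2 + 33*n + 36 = (n + 3)*(n^2 + 7*n + 12) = (n + 3)*(n + 4)*(n + 3)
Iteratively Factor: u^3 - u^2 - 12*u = (u - 4)*(u^2 + 3*u) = (u - 4)*(u + 3)*(u)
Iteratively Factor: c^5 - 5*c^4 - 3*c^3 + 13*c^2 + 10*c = (c - 2)*(c^4 - 3*c^3 - 9*c^2 - 5*c) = (c - 2)*(c + 1)*(c^3 - 4*c^2 - 5*c) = (c - 5)*(c - 2)*(c + 1)*(c^2 + c) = c*(c - 5)*(c - 2)*(c + 1)*(c + 1)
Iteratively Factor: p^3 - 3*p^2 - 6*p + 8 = (p - 1)*(p^2 - 2*p - 8) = (p - 1)*(p + 2)*(p - 4)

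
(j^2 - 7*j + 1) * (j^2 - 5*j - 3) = j^4 - 12*j^3 + 33*j^2 + 16*j - 3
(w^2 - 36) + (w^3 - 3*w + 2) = w^3 + w^2 - 3*w - 34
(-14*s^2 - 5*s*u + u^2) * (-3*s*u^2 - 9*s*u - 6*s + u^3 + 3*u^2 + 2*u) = 42*s^3*u^2 + 126*s^3*u + 84*s^3 + s^2*u^3 + 3*s^2*u^2 + 2*s^2*u - 8*s*u^4 - 24*s*u^3 - 16*s*u^2 + u^5 + 3*u^4 + 2*u^3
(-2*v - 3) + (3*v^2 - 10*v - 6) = 3*v^2 - 12*v - 9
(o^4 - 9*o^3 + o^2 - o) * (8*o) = 8*o^5 - 72*o^4 + 8*o^3 - 8*o^2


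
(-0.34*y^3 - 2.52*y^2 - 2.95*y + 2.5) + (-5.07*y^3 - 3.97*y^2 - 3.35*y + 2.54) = -5.41*y^3 - 6.49*y^2 - 6.3*y + 5.04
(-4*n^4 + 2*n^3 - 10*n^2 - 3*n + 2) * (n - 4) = -4*n^5 + 18*n^4 - 18*n^3 + 37*n^2 + 14*n - 8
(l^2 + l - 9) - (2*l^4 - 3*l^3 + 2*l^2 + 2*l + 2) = -2*l^4 + 3*l^3 - l^2 - l - 11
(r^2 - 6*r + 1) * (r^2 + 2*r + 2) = r^4 - 4*r^3 - 9*r^2 - 10*r + 2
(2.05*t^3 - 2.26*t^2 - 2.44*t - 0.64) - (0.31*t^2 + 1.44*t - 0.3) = 2.05*t^3 - 2.57*t^2 - 3.88*t - 0.34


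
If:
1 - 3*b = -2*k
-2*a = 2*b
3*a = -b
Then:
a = 0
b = 0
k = -1/2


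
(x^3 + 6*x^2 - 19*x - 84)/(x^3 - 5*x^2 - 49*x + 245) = (x^2 - x - 12)/(x^2 - 12*x + 35)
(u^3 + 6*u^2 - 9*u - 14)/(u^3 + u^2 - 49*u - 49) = (u - 2)/(u - 7)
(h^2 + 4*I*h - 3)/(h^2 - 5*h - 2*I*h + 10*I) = (h^2 + 4*I*h - 3)/(h^2 - 5*h - 2*I*h + 10*I)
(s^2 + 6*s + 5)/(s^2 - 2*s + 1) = (s^2 + 6*s + 5)/(s^2 - 2*s + 1)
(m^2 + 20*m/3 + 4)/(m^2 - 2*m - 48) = (m + 2/3)/(m - 8)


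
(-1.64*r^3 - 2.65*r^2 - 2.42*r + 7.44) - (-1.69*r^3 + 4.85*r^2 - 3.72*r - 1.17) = 0.05*r^3 - 7.5*r^2 + 1.3*r + 8.61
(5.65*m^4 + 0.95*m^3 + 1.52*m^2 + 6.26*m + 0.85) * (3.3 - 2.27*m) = -12.8255*m^5 + 16.4885*m^4 - 0.3154*m^3 - 9.1942*m^2 + 18.7285*m + 2.805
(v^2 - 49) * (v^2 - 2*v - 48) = v^4 - 2*v^3 - 97*v^2 + 98*v + 2352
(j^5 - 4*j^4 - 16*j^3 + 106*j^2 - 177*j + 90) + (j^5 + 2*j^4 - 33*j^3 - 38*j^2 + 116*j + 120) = 2*j^5 - 2*j^4 - 49*j^3 + 68*j^2 - 61*j + 210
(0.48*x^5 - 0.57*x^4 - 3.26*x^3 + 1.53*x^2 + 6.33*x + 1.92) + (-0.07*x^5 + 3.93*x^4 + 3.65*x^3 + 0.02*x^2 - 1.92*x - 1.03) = 0.41*x^5 + 3.36*x^4 + 0.39*x^3 + 1.55*x^2 + 4.41*x + 0.89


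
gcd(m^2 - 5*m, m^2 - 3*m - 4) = 1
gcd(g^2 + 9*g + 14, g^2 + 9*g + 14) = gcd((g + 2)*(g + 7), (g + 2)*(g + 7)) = g^2 + 9*g + 14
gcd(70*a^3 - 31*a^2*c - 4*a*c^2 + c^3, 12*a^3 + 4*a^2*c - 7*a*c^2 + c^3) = 2*a - c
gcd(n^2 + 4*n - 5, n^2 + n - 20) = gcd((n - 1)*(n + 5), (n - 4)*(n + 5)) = n + 5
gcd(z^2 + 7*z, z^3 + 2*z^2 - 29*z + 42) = z + 7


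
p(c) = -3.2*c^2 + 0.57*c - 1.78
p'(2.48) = -15.30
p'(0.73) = -4.10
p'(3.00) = -18.63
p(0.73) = -3.07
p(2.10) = -14.70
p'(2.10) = -12.87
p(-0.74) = -3.95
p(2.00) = -13.44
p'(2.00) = -12.23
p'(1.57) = -9.48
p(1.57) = -8.77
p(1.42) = -7.42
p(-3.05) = -33.29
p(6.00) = -113.56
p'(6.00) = -37.83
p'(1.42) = -8.52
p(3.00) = -28.87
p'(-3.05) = 20.09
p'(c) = 0.57 - 6.4*c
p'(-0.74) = 5.31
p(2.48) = -20.05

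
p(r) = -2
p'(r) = 0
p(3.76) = -2.00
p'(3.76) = 0.00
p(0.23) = -2.00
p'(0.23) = 0.00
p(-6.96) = -2.00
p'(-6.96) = 0.00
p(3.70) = -2.00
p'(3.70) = 0.00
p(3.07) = -2.00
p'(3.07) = 0.00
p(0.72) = -2.00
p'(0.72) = 0.00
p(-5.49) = -2.00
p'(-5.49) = 0.00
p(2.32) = -2.00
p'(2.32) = 0.00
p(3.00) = -2.00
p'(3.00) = 0.00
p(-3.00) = -2.00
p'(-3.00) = 0.00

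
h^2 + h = h*(h + 1)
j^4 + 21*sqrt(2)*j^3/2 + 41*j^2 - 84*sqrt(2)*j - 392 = (j - 2*sqrt(2))*(j + 2*sqrt(2))*(j + 7*sqrt(2)/2)*(j + 7*sqrt(2))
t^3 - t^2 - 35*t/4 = t*(t - 7/2)*(t + 5/2)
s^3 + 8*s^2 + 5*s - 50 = (s - 2)*(s + 5)^2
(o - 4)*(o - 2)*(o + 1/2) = o^3 - 11*o^2/2 + 5*o + 4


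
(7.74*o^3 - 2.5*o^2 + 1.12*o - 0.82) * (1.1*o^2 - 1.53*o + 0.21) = 8.514*o^5 - 14.5922*o^4 + 6.6824*o^3 - 3.1406*o^2 + 1.4898*o - 0.1722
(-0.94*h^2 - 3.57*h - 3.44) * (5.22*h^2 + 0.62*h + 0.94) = -4.9068*h^4 - 19.2182*h^3 - 21.0538*h^2 - 5.4886*h - 3.2336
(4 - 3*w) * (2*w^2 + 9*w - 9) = -6*w^3 - 19*w^2 + 63*w - 36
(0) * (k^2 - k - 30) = 0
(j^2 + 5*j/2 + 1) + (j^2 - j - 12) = 2*j^2 + 3*j/2 - 11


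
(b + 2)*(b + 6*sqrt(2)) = b^2 + 2*b + 6*sqrt(2)*b + 12*sqrt(2)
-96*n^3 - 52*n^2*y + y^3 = (-8*n + y)*(2*n + y)*(6*n + y)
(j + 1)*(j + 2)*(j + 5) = j^3 + 8*j^2 + 17*j + 10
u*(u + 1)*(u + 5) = u^3 + 6*u^2 + 5*u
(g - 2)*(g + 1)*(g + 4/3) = g^3 + g^2/3 - 10*g/3 - 8/3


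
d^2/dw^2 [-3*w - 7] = 0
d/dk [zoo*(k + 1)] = zoo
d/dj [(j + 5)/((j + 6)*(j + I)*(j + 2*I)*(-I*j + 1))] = (-3*I*j^3 + j^2*(5 - 32*I) + j*(52 - 90*I) + 150 - 2*I)/(j^7 + j^6*(12 + 7*I) + j^5*(17 + 84*I) + j^4*(-228 + 227*I) + j^3*(-668 - 300*I) + j^2*(192 - 896*I) + j*(576 + 48*I) + 144*I)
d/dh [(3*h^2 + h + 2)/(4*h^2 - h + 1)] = (-7*h^2 - 10*h + 3)/(16*h^4 - 8*h^3 + 9*h^2 - 2*h + 1)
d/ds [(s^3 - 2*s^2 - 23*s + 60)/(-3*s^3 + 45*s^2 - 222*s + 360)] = (13*s^2 - 90*s + 105)/(3*(s^4 - 22*s^3 + 181*s^2 - 660*s + 900))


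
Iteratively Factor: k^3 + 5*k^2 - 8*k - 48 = (k + 4)*(k^2 + k - 12) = (k + 4)^2*(k - 3)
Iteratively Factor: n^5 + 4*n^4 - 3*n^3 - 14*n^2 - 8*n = (n + 4)*(n^4 - 3*n^2 - 2*n) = (n - 2)*(n + 4)*(n^3 + 2*n^2 + n) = (n - 2)*(n + 1)*(n + 4)*(n^2 + n) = (n - 2)*(n + 1)^2*(n + 4)*(n)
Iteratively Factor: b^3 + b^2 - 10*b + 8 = (b - 2)*(b^2 + 3*b - 4) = (b - 2)*(b - 1)*(b + 4)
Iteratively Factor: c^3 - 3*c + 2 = (c + 2)*(c^2 - 2*c + 1) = (c - 1)*(c + 2)*(c - 1)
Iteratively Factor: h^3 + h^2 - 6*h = (h - 2)*(h^2 + 3*h) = h*(h - 2)*(h + 3)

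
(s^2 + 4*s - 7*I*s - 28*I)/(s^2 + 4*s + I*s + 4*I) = (s - 7*I)/(s + I)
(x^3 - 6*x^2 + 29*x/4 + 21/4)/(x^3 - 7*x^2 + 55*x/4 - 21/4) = (2*x + 1)/(2*x - 1)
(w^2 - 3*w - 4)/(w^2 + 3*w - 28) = (w + 1)/(w + 7)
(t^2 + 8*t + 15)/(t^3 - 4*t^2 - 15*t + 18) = (t + 5)/(t^2 - 7*t + 6)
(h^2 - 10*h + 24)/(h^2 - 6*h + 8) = (h - 6)/(h - 2)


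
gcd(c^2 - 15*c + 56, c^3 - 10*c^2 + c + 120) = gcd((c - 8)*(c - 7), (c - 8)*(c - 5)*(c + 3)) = c - 8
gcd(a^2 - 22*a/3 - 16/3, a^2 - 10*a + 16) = a - 8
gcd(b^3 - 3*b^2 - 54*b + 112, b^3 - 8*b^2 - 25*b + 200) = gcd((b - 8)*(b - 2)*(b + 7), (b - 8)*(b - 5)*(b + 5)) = b - 8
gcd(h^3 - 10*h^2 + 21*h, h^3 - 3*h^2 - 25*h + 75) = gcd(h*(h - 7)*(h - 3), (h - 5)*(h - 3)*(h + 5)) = h - 3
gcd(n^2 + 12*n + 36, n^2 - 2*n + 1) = 1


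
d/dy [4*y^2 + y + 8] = 8*y + 1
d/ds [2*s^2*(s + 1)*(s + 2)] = 2*s*(4*s^2 + 9*s + 4)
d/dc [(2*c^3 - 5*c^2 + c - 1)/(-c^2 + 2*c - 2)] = c*(-2*c^3 + 8*c^2 - 21*c + 18)/(c^4 - 4*c^3 + 8*c^2 - 8*c + 4)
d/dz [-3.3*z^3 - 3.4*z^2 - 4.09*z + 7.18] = -9.9*z^2 - 6.8*z - 4.09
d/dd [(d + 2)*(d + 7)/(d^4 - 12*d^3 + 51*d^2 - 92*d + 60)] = (-2*d^4 - 19*d^3 + 122*d^2 + 197*d - 914)/(d^7 - 22*d^6 + 202*d^5 - 1004*d^4 + 2921*d^3 - 4982*d^2 + 4620*d - 1800)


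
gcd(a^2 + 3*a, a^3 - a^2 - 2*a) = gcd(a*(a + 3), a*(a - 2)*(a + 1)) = a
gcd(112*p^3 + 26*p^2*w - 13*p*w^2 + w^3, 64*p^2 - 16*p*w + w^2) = 8*p - w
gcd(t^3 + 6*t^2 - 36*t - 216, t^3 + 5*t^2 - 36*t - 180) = t^2 - 36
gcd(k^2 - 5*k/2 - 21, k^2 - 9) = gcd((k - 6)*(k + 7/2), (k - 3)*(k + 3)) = 1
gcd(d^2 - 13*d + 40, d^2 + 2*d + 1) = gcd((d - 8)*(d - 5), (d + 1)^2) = 1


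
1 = 1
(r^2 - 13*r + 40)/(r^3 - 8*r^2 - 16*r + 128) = (r - 5)/(r^2 - 16)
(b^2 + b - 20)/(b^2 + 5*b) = (b - 4)/b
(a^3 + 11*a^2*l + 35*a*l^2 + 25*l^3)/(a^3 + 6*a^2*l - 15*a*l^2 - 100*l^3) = (a + l)/(a - 4*l)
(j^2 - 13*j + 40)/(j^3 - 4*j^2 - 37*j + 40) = (j - 5)/(j^2 + 4*j - 5)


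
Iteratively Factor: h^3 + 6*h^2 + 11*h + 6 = (h + 2)*(h^2 + 4*h + 3) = (h + 1)*(h + 2)*(h + 3)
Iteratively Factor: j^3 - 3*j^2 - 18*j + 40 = (j - 2)*(j^2 - j - 20) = (j - 2)*(j + 4)*(j - 5)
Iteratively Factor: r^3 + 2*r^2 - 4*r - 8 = (r + 2)*(r^2 - 4) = (r - 2)*(r + 2)*(r + 2)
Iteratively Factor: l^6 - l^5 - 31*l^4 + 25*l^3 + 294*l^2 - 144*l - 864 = (l - 3)*(l^5 + 2*l^4 - 25*l^3 - 50*l^2 + 144*l + 288) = (l - 4)*(l - 3)*(l^4 + 6*l^3 - l^2 - 54*l - 72) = (l - 4)*(l - 3)*(l + 2)*(l^3 + 4*l^2 - 9*l - 36) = (l - 4)*(l - 3)*(l + 2)*(l + 4)*(l^2 - 9) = (l - 4)*(l - 3)^2*(l + 2)*(l + 4)*(l + 3)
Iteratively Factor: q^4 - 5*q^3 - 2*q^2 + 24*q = (q - 3)*(q^3 - 2*q^2 - 8*q) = q*(q - 3)*(q^2 - 2*q - 8) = q*(q - 4)*(q - 3)*(q + 2)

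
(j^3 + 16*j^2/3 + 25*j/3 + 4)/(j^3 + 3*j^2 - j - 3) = (j + 4/3)/(j - 1)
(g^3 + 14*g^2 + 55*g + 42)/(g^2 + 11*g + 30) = (g^2 + 8*g + 7)/(g + 5)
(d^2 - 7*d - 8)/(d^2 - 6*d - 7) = (d - 8)/(d - 7)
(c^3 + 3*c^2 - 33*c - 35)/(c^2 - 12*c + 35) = (c^2 + 8*c + 7)/(c - 7)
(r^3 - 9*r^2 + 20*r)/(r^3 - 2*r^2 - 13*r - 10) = r*(r - 4)/(r^2 + 3*r + 2)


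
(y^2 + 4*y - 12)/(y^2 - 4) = (y + 6)/(y + 2)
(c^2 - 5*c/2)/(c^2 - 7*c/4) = 2*(2*c - 5)/(4*c - 7)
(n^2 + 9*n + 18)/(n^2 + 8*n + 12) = (n + 3)/(n + 2)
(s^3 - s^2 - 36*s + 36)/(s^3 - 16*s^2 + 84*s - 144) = (s^2 + 5*s - 6)/(s^2 - 10*s + 24)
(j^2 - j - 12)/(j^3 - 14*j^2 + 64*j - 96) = (j + 3)/(j^2 - 10*j + 24)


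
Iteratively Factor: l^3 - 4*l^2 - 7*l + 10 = (l - 5)*(l^2 + l - 2) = (l - 5)*(l + 2)*(l - 1)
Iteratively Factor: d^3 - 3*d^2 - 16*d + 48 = (d - 4)*(d^2 + d - 12) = (d - 4)*(d - 3)*(d + 4)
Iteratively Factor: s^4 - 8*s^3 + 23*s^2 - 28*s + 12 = (s - 3)*(s^3 - 5*s^2 + 8*s - 4) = (s - 3)*(s - 2)*(s^2 - 3*s + 2) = (s - 3)*(s - 2)*(s - 1)*(s - 2)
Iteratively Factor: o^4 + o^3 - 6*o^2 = (o)*(o^3 + o^2 - 6*o) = o*(o + 3)*(o^2 - 2*o) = o*(o - 2)*(o + 3)*(o)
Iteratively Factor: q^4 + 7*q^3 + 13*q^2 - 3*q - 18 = (q + 2)*(q^3 + 5*q^2 + 3*q - 9) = (q + 2)*(q + 3)*(q^2 + 2*q - 3) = (q - 1)*(q + 2)*(q + 3)*(q + 3)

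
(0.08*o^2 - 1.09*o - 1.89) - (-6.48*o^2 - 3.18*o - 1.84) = 6.56*o^2 + 2.09*o - 0.0499999999999998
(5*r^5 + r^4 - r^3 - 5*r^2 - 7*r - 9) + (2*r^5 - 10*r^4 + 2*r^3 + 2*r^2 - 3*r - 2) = 7*r^5 - 9*r^4 + r^3 - 3*r^2 - 10*r - 11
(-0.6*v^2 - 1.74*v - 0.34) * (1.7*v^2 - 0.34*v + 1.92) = -1.02*v^4 - 2.754*v^3 - 1.1384*v^2 - 3.2252*v - 0.6528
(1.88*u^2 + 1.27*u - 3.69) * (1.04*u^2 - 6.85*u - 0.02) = 1.9552*u^4 - 11.5572*u^3 - 12.5747*u^2 + 25.2511*u + 0.0738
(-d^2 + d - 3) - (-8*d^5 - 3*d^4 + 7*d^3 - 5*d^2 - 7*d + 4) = 8*d^5 + 3*d^4 - 7*d^3 + 4*d^2 + 8*d - 7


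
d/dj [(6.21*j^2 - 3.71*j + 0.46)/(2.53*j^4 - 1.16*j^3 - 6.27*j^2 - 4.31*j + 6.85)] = (-31.4226*j^5 + 35.3625*j^4 - 13.2624*j^3 - 48.426*j^2 + 90.8454*j - 23.4309)/(6.4009*j^8 - 5.8696*j^7 - 30.3806*j^6 - 7.2622*j^5 + 83.9731*j^4 + 38.1554*j^3 - 67.3229*j^2 - 59.047*j + 46.9225)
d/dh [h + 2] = 1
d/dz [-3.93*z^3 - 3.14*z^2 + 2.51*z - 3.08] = -11.79*z^2 - 6.28*z + 2.51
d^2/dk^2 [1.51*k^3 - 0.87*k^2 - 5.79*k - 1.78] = 9.06*k - 1.74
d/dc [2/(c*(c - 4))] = 4*(2 - c)/(c^2*(c^2 - 8*c + 16))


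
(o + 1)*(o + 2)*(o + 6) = o^3 + 9*o^2 + 20*o + 12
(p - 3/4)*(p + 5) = p^2 + 17*p/4 - 15/4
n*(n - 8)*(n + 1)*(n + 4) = n^4 - 3*n^3 - 36*n^2 - 32*n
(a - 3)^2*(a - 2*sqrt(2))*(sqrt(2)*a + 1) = sqrt(2)*a^4 - 6*sqrt(2)*a^3 - 3*a^3 + 7*sqrt(2)*a^2 + 18*a^2 - 27*a + 12*sqrt(2)*a - 18*sqrt(2)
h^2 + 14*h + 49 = (h + 7)^2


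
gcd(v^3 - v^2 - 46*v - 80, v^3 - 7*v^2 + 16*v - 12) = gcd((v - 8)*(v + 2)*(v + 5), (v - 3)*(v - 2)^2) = 1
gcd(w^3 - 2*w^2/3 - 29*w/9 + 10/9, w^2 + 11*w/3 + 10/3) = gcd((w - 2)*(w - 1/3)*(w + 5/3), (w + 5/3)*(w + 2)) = w + 5/3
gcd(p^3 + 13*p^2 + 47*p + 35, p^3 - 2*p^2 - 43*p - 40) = p^2 + 6*p + 5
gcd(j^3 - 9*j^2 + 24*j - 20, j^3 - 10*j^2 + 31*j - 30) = j^2 - 7*j + 10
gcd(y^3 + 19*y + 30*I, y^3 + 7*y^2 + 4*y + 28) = y + 2*I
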